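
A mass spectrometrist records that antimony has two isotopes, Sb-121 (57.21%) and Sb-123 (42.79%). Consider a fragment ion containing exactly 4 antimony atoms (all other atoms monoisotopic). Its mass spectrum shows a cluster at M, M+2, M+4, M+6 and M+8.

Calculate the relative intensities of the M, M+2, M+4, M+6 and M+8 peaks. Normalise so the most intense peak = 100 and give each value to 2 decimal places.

Each Sb atom is independently Sb-121 (p = 0.5721) or Sb-123 (q = 0.4279); the cluster is the binomial expansion (p + q)^4.
P(M) = 0.5721^4 = 0.107124
P(M+2) = 4 × 0.5721^3 × 0.4279^1 = 0.320493
P(M+4) = 6 × 0.5721^2 × 0.4279^2 = 0.359567
P(M+6) = 4 × 0.5721^1 × 0.4279^3 = 0.179291
P(M+8) = 0.4279^4 = 0.033525
The M+4 peak is largest (0.359567); scaling to 100 gives 29.79 : 89.13 : 100.00 : 49.86 : 9.32.

29.79 : 89.13 : 100.00 : 49.86 : 9.32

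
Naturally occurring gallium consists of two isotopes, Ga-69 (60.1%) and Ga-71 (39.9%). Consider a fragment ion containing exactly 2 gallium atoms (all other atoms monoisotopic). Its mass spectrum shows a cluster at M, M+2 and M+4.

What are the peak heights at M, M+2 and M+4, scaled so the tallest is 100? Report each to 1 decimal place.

Expanding (0.601 + 0.399)^2:
P(M) = 0.601^2 = 0.361201
P(M+2) = 2 × 0.601^1 × 0.399^1 = 0.479598
P(M+4) = 0.399^2 = 0.159201
The M+2 peak is largest (0.479598); scaling to 100 gives 75.3 : 100.0 : 33.2.

75.3 : 100.0 : 33.2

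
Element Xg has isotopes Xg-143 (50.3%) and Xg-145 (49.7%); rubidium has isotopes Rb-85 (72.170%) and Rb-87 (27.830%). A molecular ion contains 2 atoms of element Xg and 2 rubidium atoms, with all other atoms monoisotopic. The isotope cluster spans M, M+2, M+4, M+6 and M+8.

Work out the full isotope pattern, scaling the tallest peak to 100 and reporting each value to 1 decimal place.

Element Xg pattern (n=2): 0.253009 : 0.499982 : 0.247009
Rubidium pattern (n=2): 0.52085089 : 0.40169822 : 0.07745089
Convolve the two distributions (both contribute in 2-u steps):
  M: 0.253009×0.52085089 = 0.131780
  M+2: 0.253009×0.40169822 + 0.499982×0.52085089 = 0.362049
  M+4: 0.253009×0.07745089 + 0.499982×0.40169822 + 0.247009×0.52085089 = 0.349093
  M+6: 0.499982×0.07745089 + 0.247009×0.40169822 = 0.137947
  M+8: 0.247009×0.07745089 = 0.019131
Scale to base peak (0.362049) = 100: 36.4 : 100.0 : 96.4 : 38.1 : 5.3

36.4 : 100.0 : 96.4 : 38.1 : 5.3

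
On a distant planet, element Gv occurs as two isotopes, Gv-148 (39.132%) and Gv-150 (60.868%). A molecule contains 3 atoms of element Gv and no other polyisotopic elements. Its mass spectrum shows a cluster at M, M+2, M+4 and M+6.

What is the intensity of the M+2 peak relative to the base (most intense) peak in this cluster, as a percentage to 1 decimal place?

64.3%

Binomial terms of (0.39132 + 0.60868)^3: M 0.0599, M+2 0.2796, M+4 0.4349, M+6 0.2255 → M+4 is the base peak.
P(M+4) = C(3,2) × 0.39132^1 × 0.60868^2 = 3 × 0.39132 × 0.37049134 = 0.434942 (base)
P(M+2) = C(3,1) × 0.39132^2 × 0.60868^1 = 3 × 0.15313134 × 0.60868 = 0.279624
Relative intensity = 0.279624 / 0.434942 × 100 = 64.3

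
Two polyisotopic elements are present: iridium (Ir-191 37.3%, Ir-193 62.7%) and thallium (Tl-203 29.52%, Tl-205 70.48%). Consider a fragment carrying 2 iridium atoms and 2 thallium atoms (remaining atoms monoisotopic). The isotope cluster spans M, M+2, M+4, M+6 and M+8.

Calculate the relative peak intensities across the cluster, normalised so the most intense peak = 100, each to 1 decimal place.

3.1 : 24.9 : 75.3 : 100.0 : 49.3

Iridium pattern (n=2): 0.139129 : 0.467742 : 0.393129
Thallium pattern (n=2): 0.08714304 : 0.41611392 : 0.49674304
Convolve the two distributions (both contribute in 2-u steps):
  M: 0.139129×0.08714304 = 0.012124
  M+2: 0.139129×0.41611392 + 0.467742×0.08714304 = 0.098654
  M+4: 0.139129×0.49674304 + 0.467742×0.41611392 + 0.393129×0.08714304 = 0.298004
  M+6: 0.467742×0.49674304 + 0.393129×0.41611392 = 0.395934
  M+8: 0.393129×0.49674304 = 0.195284
Scale to base peak (0.395934) = 100: 3.1 : 24.9 : 75.3 : 100.0 : 49.3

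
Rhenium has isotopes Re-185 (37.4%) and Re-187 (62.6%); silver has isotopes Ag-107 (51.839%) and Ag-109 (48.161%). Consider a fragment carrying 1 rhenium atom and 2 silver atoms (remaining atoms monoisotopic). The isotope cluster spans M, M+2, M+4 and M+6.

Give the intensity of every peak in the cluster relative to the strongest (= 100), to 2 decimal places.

25.17 : 88.89 : 100.00 : 36.36

Rhenium pattern (n=1): 0.3740 : 0.6260
Silver pattern (n=2): 0.26872819 : 0.49932362 : 0.23194819
Convolve the two distributions (both contribute in 2-u steps):
  M: 0.3740×0.26872819 = 0.100504
  M+2: 0.3740×0.49932362 + 0.6260×0.26872819 = 0.354971
  M+4: 0.3740×0.23194819 + 0.6260×0.49932362 = 0.399325
  M+6: 0.6260×0.23194819 = 0.145200
Scale to base peak (0.399325) = 100: 25.17 : 88.89 : 100.00 : 36.36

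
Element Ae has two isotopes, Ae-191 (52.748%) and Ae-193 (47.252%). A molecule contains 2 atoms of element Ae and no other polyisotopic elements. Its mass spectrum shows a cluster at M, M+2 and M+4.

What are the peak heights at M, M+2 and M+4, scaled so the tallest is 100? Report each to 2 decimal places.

The 2 Ae atoms are independent, so intensities follow the terms of (0.52748 + 0.47252)^2.
P(M) = 0.52748^2 = 0.278235
P(M+2) = 2 × 0.52748^1 × 0.47252^1 = 0.498490
P(M+4) = 0.47252^2 = 0.223275
The M+2 peak is largest (0.498490); scaling to 100 gives 55.82 : 100.00 : 44.79.

55.82 : 100.00 : 44.79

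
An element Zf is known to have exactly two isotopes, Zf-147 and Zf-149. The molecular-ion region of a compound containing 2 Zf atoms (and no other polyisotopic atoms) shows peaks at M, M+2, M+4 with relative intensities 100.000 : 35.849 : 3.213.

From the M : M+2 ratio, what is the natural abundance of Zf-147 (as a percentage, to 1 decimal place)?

If p is the fraction of Zf that is Zf-147, then I(M+2)/I(M) = [C(2,1)·p^1·(1−p)] / p^2 = 2·(1−p)/p = 35.849/100.000 = 0.3585
(1−p)/p = 0.3585/2 = 0.1792  ⇒  p = 1/(1 + 0.1792) = 0.8480
Zf-147: 84.8%, Zf-149: 15.2%.

84.8%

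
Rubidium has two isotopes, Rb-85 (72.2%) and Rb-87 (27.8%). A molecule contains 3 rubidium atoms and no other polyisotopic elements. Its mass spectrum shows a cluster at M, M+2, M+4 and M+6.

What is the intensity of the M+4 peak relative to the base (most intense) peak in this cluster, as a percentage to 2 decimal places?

38.50%

(0.722 + 0.278)^3 gives M 0.3764, M+2 0.4348, M+4 0.1674, M+6 0.0215; the largest is M+2.
P(M+2) = C(3,1) × 0.722^2 × 0.278^1 = 3 × 0.521284 × 0.2780 = 0.434751 (base)
P(M+4) = C(3,2) × 0.722^1 × 0.278^2 = 3 × 0.7220 × 0.077284 = 0.167397
Relative intensity = 0.167397 / 0.434751 × 100 = 38.50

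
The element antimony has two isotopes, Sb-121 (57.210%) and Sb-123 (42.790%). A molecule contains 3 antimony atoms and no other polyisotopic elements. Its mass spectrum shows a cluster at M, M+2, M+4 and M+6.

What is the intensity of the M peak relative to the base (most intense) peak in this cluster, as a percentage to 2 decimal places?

(0.57210 + 0.42790)^3 gives M 0.1872, M+2 0.4202, M+4 0.3143, M+6 0.0783; the largest is M+2.
P(M+2) = C(3,1) × 0.57210^2 × 0.42790^1 = 3 × 0.32729841 × 0.4279 = 0.420153 (base)
P(M) = C(3,0) × 0.57210^3 × 0.42790^0 = 1 × 0.18724742 × 1.0000 = 0.187247
Relative intensity = 0.187247 / 0.420153 × 100 = 44.57

44.57%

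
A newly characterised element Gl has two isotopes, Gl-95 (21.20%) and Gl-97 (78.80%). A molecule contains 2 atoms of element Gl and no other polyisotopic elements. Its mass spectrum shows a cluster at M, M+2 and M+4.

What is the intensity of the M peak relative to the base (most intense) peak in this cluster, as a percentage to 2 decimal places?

(0.2120 + 0.7880)^2 gives M 0.0449, M+2 0.3341, M+4 0.6209; the largest is M+4.
P(M+4) = C(2,2) × 0.2120^0 × 0.7880^2 = 1 × 1.0000 × 0.620944 = 0.620944 (base)
P(M) = C(2,0) × 0.2120^2 × 0.7880^0 = 1 × 0.044944 × 1.0000 = 0.044944
Relative intensity = 0.044944 / 0.620944 × 100 = 7.24

7.24%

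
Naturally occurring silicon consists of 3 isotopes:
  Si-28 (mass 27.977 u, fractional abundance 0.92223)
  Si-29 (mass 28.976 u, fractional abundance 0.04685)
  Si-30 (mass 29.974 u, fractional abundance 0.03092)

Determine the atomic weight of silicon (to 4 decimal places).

28.0856 u

Ar = Σ fᵢ·mᵢ = 0.92223 × 27.977 + 0.04685 × 28.976 + 0.03092 × 29.974
= 25.80123 + 1.35753 + 0.92680 = 28.08556 u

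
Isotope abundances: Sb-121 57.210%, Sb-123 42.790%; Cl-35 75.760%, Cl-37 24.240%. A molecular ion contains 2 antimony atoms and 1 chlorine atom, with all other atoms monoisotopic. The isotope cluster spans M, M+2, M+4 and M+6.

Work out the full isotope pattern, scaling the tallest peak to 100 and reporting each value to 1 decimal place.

Antimony pattern (n=2): 0.32729841 : 0.48960318 : 0.18309841
Chlorine pattern (n=1): 0.7576 : 0.2424
Convolve the two distributions (both contribute in 2-u steps):
  M: 0.32729841×0.7576 = 0.247961
  M+2: 0.32729841×0.2424 + 0.48960318×0.7576 = 0.450261
  M+4: 0.48960318×0.2424 + 0.18309841×0.7576 = 0.257395
  M+6: 0.18309841×0.2424 = 0.044383
Scale to base peak (0.450261) = 100: 55.1 : 100.0 : 57.2 : 9.9

55.1 : 100.0 : 57.2 : 9.9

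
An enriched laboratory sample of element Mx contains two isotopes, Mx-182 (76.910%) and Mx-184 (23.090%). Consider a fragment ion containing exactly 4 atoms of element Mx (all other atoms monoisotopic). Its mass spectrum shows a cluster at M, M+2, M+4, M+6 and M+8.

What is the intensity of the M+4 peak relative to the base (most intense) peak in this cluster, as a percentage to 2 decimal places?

(0.76910 + 0.23090)^4 gives M 0.3499, M+2 0.4202, M+4 0.1892, M+6 0.0379, M+8 0.0028; the largest is M+2.
P(M+2) = C(4,1) × 0.76910^3 × 0.23090^1 = 4 × 0.45493404 × 0.2309 = 0.420177 (base)
P(M+4) = C(4,2) × 0.76910^2 × 0.23090^2 = 6 × 0.59151481 × 0.05331481 = 0.189219
Relative intensity = 0.189219 / 0.420177 × 100 = 45.03

45.03%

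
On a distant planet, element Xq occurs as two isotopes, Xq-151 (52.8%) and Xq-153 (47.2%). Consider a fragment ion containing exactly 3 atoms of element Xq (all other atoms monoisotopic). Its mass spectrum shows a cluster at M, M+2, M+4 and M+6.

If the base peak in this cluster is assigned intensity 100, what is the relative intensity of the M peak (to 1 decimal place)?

Binomial terms of (0.528 + 0.472)^3: M 0.1472, M+2 0.3948, M+4 0.3529, M+6 0.1052 → M+2 is the base peak.
P(M+2) = C(3,1) × 0.528^2 × 0.472^1 = 3 × 0.278784 × 0.4720 = 0.394758 (base)
P(M) = C(3,0) × 0.528^3 × 0.472^0 = 1 × 0.14719795 × 1.0000 = 0.147198
Relative intensity = 0.147198 / 0.394758 × 100 = 37.3

37.3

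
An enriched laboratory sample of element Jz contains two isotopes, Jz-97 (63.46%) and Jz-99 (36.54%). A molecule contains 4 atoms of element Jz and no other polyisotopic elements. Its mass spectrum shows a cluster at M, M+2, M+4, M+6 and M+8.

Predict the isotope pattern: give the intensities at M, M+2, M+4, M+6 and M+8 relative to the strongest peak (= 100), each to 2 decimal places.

Each Jz atom is independently Jz-97 (p = 0.6346) or Jz-99 (q = 0.3654); the cluster is the binomial expansion (p + q)^4.
P(M) = 0.6346^4 = 0.162181
P(M+2) = 4 × 0.6346^3 × 0.3654^1 = 0.373533
P(M+4) = 6 × 0.6346^2 × 0.3654^2 = 0.322618
P(M+6) = 4 × 0.6346^1 × 0.3654^3 = 0.123841
P(M+8) = 0.3654^4 = 0.017827
The M+2 peak is largest (0.373533); scaling to 100 gives 43.42 : 100.00 : 86.37 : 33.15 : 4.77.

43.42 : 100.00 : 86.37 : 33.15 : 4.77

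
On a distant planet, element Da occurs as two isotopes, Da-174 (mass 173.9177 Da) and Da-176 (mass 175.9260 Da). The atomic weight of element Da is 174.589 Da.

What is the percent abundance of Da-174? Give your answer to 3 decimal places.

66.574%

With x = fraction of Da-174 (so Da-176 is 1 − x):
173.9177·x + 175.9260·(1 − x) = 174.589
(173.9177 − 175.9260)·x = 174.589 − 175.9260
x = -1.3370 / -2.0083 = 0.66574 → 66.574% Da-174, 33.426% Da-176.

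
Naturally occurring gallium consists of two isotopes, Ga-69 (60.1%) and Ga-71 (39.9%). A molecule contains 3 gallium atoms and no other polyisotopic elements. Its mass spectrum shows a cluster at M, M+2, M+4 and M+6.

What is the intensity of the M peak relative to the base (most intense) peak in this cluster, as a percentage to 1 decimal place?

50.2%

Binomial terms of (0.601 + 0.399)^3: M 0.2171, M+2 0.4324, M+4 0.2870, M+6 0.0635 → M+2 is the base peak.
P(M+2) = C(3,1) × 0.601^2 × 0.399^1 = 3 × 0.361201 × 0.3990 = 0.432358 (base)
P(M) = C(3,0) × 0.601^3 × 0.399^0 = 1 × 0.2170818 × 1.0000 = 0.217082
Relative intensity = 0.217082 / 0.432358 × 100 = 50.2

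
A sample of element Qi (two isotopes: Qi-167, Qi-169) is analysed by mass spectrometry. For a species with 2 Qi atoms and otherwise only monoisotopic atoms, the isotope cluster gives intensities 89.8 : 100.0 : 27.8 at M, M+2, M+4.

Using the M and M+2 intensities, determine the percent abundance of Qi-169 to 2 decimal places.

Write p for the Qi-167 fraction. I(M+2)/I(M) = [C(2,1)·p^1·(1−p)] / p^2 = 2·(1−p)/p = 100.0/89.8 = 1.1136
(1−p)/p = 1.1136/2 = 0.5568  ⇒  p = 1/(1 + 0.5568) = 0.6423
Qi-167: 64.23%, Qi-169: 35.77%.

35.77%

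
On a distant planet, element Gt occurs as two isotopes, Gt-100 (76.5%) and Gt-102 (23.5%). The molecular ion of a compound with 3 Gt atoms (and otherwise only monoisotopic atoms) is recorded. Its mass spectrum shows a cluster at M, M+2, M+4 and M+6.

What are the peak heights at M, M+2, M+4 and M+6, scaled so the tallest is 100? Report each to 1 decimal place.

The 3 Gt atoms are independent, so intensities follow the terms of (0.765 + 0.235)^3.
P(M) = 0.765^3 = 0.447697
P(M+2) = 3 × 0.765^2 × 0.235^1 = 0.412584
P(M+4) = 3 × 0.765^1 × 0.235^2 = 0.126741
P(M+6) = 0.235^3 = 0.012978
The M peak is largest (0.447697); scaling to 100 gives 100.0 : 92.2 : 28.3 : 2.9.

100.0 : 92.2 : 28.3 : 2.9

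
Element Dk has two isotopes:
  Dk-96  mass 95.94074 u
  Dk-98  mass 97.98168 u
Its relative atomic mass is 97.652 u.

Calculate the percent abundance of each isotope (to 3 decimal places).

With x = fraction of Dk-96 (so Dk-98 is 1 − x):
95.94074·x + 97.98168·(1 − x) = 97.652
(95.94074 − 97.98168)·x = 97.652 − 97.98168
x = -0.32968 / -2.04094 = 0.16153 → 16.153% Dk-96, 83.847% Dk-98.

Dk-96: 16.153%, Dk-98: 83.847%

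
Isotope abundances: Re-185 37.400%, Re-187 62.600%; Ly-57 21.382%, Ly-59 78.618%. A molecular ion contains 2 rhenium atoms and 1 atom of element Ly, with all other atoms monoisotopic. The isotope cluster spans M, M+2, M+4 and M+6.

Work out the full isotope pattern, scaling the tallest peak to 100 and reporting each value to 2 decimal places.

Rhenium pattern (n=2): 0.139876 : 0.468248 : 0.391876
Element Ly pattern (n=1): 0.21382 : 0.78618
Convolve the two distributions (both contribute in 2-u steps):
  M: 0.139876×0.21382 = 0.029908
  M+2: 0.139876×0.78618 + 0.468248×0.21382 = 0.210089
  M+4: 0.468248×0.78618 + 0.391876×0.21382 = 0.451918
  M+6: 0.391876×0.78618 = 0.308085
Scale to base peak (0.451918) = 100: 6.62 : 46.49 : 100.00 : 68.17

6.62 : 46.49 : 100.00 : 68.17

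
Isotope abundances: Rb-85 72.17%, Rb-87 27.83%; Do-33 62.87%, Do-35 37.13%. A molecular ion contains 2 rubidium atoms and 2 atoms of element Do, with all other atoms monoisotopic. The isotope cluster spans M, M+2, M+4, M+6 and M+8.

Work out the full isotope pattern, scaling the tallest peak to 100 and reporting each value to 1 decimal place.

51.2 : 100.0 : 72.1 : 22.8 : 2.7

Rubidium pattern (n=2): 0.52085089 : 0.40169822 : 0.07745089
Element Do pattern (n=2): 0.39526369 : 0.46687262 : 0.13786369
Convolve the two distributions (both contribute in 2-u steps):
  M: 0.52085089×0.39526369 = 0.205873
  M+2: 0.52085089×0.46687262 + 0.40169822×0.39526369 = 0.401948
  M+4: 0.52085089×0.13786369 + 0.40169822×0.46687262 + 0.07745089×0.39526369 = 0.289962
  M+6: 0.40169822×0.13786369 + 0.07745089×0.46687262 = 0.091539
  M+8: 0.07745089×0.13786369 = 0.010678
Scale to base peak (0.401948) = 100: 51.2 : 100.0 : 72.1 : 22.8 : 2.7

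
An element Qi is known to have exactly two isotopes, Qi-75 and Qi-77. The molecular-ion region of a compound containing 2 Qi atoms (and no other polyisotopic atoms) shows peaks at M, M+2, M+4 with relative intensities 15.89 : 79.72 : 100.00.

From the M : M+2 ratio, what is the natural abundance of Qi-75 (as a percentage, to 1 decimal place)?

28.5%

If p is the fraction of Qi that is Qi-75, then I(M+2)/I(M) = [C(2,1)·p^1·(1−p)] / p^2 = 2·(1−p)/p = 79.72/15.89 = 5.0170
(1−p)/p = 5.0170/2 = 2.5085  ⇒  p = 1/(1 + 2.5085) = 0.2850
Qi-75: 28.5%, Qi-77: 71.5%.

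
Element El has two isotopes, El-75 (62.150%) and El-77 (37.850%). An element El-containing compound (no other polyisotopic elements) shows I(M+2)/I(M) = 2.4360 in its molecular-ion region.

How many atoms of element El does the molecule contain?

The M+2/M ratio from n El atoms is n · q/p = n · 0.37850/0.62150.
n = 2.4360 × 0.62150/0.37850 = 4.00 ≈ 4

4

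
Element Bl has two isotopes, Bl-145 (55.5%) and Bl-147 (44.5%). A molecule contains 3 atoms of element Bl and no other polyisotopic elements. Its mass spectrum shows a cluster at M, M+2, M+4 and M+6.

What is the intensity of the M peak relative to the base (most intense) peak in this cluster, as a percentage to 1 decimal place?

Binomial terms of (0.555 + 0.445)^3: M 0.1710, M+2 0.4112, M+4 0.3297, M+6 0.0881 → M+2 is the base peak.
P(M+2) = C(3,1) × 0.555^2 × 0.445^1 = 3 × 0.308025 × 0.4450 = 0.411213 (base)
P(M) = C(3,0) × 0.555^3 × 0.445^0 = 1 × 0.17095388 × 1.0000 = 0.170954
Relative intensity = 0.170954 / 0.411213 × 100 = 41.6

41.6%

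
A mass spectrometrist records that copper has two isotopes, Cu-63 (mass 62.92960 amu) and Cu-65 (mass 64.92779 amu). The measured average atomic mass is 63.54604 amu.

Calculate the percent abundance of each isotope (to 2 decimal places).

Cu-63: 69.15%, Cu-65: 30.85%

Writing the weighted mean with unknown fraction x of Cu-63:
62.92960·x + 64.92779·(1 − x) = 63.54604
(62.92960 − 64.92779)·x = 63.54604 − 64.92779
x = -1.38175 / -1.99819 = 0.69150 → 69.15% Cu-63, 30.85% Cu-65.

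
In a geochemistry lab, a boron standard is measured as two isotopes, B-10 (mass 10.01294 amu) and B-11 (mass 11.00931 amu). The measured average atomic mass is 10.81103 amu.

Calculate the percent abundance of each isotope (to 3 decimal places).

B-10: 19.900%, B-11: 80.100%

Let x be the fractional abundance of B-10; then B-11 has abundance 1 − x.
10.01294·x + 11.00931·(1 − x) = 10.81103
(10.01294 − 11.00931)·x = 10.81103 − 11.00931
x = -0.19828 / -0.99637 = 0.19900 → 19.900% B-10, 80.100% B-11.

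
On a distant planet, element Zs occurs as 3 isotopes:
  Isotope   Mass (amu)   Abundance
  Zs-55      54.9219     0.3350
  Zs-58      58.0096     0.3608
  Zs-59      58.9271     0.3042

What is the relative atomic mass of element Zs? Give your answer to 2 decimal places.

Weight each isotope mass by its fractional abundance: 0.3350 × 54.9219 + 0.3608 × 58.0096 + 0.3042 × 58.9271
= 18.39884 + 20.92986 + 17.92562 = 57.25432 amu

57.25 amu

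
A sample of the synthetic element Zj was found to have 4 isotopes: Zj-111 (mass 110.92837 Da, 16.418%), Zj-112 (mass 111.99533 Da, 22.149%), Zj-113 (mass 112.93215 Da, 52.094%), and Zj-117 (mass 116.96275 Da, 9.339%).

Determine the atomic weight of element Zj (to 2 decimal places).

Weight each isotope mass by its fractional abundance: 0.16418 × 110.92837 + 0.22149 × 111.99533 + 0.52094 × 112.93215 + 0.09339 × 116.96275
= 18.212220 + 24.805846 + 58.830874 + 10.923151 = 112.772091 Da

112.77 Da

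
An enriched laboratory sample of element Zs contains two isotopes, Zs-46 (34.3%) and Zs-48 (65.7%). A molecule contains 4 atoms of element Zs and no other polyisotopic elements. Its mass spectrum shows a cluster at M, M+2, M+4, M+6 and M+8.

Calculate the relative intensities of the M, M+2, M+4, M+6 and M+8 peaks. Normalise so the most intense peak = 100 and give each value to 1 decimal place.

Each Zs atom is independently Zs-46 (p = 0.343) or Zs-48 (q = 0.657); the cluster is the binomial expansion (p + q)^4.
P(M) = 0.343^4 = 0.013841
P(M+2) = 4 × 0.343^3 × 0.657^1 = 0.106049
P(M+4) = 6 × 0.343^2 × 0.657^2 = 0.304698
P(M+6) = 4 × 0.343^1 × 0.657^3 = 0.389090
P(M+8) = 0.657^4 = 0.186321
The M+6 peak is largest (0.389090); scaling to 100 gives 3.6 : 27.3 : 78.3 : 100.0 : 47.9.

3.6 : 27.3 : 78.3 : 100.0 : 47.9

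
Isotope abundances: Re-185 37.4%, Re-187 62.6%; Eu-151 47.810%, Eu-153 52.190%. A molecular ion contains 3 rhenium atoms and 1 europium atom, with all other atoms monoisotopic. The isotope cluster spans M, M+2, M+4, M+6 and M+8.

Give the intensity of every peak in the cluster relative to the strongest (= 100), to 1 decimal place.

Rhenium pattern (n=3): 0.05231362 : 0.26268713 : 0.43968487 : 0.24531438
Europium pattern (n=1): 0.4781 : 0.5219
Convolve the two distributions (both contribute in 2-u steps):
  M: 0.05231362×0.4781 = 0.025011
  M+2: 0.05231362×0.5219 + 0.26268713×0.4781 = 0.152893
  M+4: 0.26268713×0.5219 + 0.43968487×0.4781 = 0.347310
  M+6: 0.43968487×0.5219 + 0.24531438×0.4781 = 0.346756
  M+8: 0.24531438×0.5219 = 0.128030
Scale to base peak (0.347310) = 100: 7.2 : 44.0 : 100.0 : 99.8 : 36.9

7.2 : 44.0 : 100.0 : 99.8 : 36.9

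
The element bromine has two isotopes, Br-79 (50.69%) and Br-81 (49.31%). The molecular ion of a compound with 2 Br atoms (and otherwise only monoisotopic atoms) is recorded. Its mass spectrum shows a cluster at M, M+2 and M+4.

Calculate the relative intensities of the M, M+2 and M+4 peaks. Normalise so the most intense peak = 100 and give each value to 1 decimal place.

51.4 : 100.0 : 48.6

Expanding (0.5069 + 0.4931)^2:
P(M) = 0.5069^2 = 0.256948
P(M+2) = 2 × 0.5069^1 × 0.4931^1 = 0.499905
P(M+4) = 0.4931^2 = 0.243148
The M+2 peak is largest (0.499905); scaling to 100 gives 51.4 : 100.0 : 48.6.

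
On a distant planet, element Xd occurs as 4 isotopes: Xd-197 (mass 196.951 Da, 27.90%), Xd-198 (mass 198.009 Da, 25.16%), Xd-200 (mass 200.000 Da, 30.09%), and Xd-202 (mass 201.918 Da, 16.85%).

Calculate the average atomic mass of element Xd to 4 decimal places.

198.9716 Da

Average mass = Σ (abundance × isotope mass) = 0.2790 × 196.951 + 0.2516 × 198.009 + 0.3009 × 200.000 + 0.1685 × 201.918
= 54.94933 + 49.81906 + 60.18000 + 34.02318 = 198.97157 Da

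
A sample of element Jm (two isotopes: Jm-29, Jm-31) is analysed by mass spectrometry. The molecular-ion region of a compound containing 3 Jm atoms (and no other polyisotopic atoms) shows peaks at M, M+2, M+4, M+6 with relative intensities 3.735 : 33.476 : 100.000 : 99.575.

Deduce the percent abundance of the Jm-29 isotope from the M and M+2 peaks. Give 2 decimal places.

Write p for the Jm-29 fraction. I(M+2)/I(M) = [C(3,1)·p^2·(1−p)] / p^3 = 3·(1−p)/p = 33.476/3.735 = 8.9628
(1−p)/p = 8.9628/3 = 2.9876  ⇒  p = 1/(1 + 2.9876) = 0.2508
Jm-29: 25.08%, Jm-31: 74.92%.

25.08%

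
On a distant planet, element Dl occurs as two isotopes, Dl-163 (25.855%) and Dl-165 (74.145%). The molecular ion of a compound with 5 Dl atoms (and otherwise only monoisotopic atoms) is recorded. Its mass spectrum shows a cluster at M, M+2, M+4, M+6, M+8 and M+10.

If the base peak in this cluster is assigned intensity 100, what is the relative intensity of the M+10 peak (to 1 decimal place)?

Term probabilities: M 0.0012, M+2 0.0166, M+4 0.0950, M+6 0.2725, M+8 0.3907, M+10 0.2241. Base peak = M+8.
P(M+8) = C(5,4) × 0.25855^1 × 0.74145^4 = 5 × 0.25855 × 0.30222298 = 0.390699 (base)
P(M+10) = C(5,5) × 0.25855^0 × 0.74145^5 = 1 × 1.0000 × 0.22408323 = 0.224083
Relative intensity = 0.224083 / 0.390699 × 100 = 57.4

57.4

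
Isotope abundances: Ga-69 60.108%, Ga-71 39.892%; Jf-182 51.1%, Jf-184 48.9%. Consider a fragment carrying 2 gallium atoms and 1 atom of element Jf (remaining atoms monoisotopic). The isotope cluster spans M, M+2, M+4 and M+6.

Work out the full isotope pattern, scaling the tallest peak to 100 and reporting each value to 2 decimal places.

Gallium pattern (n=2): 0.36129717 : 0.47956567 : 0.15913717
Element Jf pattern (n=1): 0.5110 : 0.4890
Convolve the two distributions (both contribute in 2-u steps):
  M: 0.36129717×0.5110 = 0.184623
  M+2: 0.36129717×0.4890 + 0.47956567×0.5110 = 0.421732
  M+4: 0.47956567×0.4890 + 0.15913717×0.5110 = 0.315827
  M+6: 0.15913717×0.4890 = 0.077818
Scale to base peak (0.421732) = 100: 43.78 : 100.00 : 74.89 : 18.45

43.78 : 100.00 : 74.89 : 18.45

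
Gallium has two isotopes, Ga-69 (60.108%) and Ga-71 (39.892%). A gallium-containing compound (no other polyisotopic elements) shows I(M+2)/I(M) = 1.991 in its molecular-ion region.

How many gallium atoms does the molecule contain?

For n independent Ga atoms, I(M+2)/I(M) = n · (abundance Ga-71) / (abundance Ga-69) = n · 0.39892/0.60108.
n = 1.991 × 0.60108/0.39892 = 3.00 ≈ 3

3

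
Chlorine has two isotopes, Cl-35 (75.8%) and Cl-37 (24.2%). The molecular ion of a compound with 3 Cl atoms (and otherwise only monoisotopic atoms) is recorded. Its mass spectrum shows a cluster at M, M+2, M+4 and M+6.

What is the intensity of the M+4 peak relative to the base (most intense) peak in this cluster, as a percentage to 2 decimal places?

(0.758 + 0.242)^3 gives M 0.4355, M+2 0.4171, M+4 0.1332, M+6 0.0142; the largest is M.
P(M) = C(3,0) × 0.758^3 × 0.242^0 = 1 × 0.43551951 × 1.0000 = 0.435520 (base)
P(M+4) = C(3,2) × 0.758^1 × 0.242^2 = 3 × 0.7580 × 0.058564 = 0.133175
Relative intensity = 0.133175 / 0.435520 × 100 = 30.58

30.58%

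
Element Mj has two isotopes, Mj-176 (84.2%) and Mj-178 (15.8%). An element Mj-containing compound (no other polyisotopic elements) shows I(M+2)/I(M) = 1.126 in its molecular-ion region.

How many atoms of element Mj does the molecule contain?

The M+2/M ratio from n Mj atoms is n · q/p = n · 0.158/0.842.
n = 1.126 × 0.842/0.158 = 6.00 ≈ 6

6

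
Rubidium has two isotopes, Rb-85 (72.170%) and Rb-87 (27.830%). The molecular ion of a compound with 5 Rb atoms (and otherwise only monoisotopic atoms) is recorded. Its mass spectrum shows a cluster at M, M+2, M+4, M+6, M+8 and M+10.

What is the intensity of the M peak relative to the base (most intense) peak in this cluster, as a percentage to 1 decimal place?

Term probabilities: M 0.1958, M+2 0.3775, M+4 0.2911, M+6 0.1123, M+8 0.0216, M+10 0.0017. Base peak = M+2.
P(M+2) = C(5,1) × 0.72170^4 × 0.27830^1 = 5 × 0.27128565 × 0.2783 = 0.377494 (base)
P(M) = C(5,0) × 0.72170^5 × 0.27830^0 = 1 × 0.19578685 × 1.0000 = 0.195787
Relative intensity = 0.195787 / 0.377494 × 100 = 51.9

51.9%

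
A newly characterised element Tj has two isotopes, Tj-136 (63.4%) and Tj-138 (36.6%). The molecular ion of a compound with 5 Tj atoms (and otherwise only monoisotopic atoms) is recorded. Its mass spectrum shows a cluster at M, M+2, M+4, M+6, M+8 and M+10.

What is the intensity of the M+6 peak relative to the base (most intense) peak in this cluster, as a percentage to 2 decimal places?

57.73%

(0.634 + 0.366)^5 gives M 0.1024, M+2 0.2957, M+4 0.3414, M+6 0.1971, M+8 0.0569, M+10 0.0066; the largest is M+4.
P(M+4) = C(5,2) × 0.634^3 × 0.366^2 = 10 × 0.2548401 × 0.133956 = 0.341374 (base)
P(M+6) = C(5,3) × 0.634^2 × 0.366^3 = 10 × 0.401956 × 0.0490279 = 0.197071
Relative intensity = 0.197071 / 0.341374 × 100 = 57.73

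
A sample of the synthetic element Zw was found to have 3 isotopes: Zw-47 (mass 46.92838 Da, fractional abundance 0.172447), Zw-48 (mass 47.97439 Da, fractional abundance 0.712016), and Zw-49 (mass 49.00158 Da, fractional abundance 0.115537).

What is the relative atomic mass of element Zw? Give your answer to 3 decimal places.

Weight each isotope mass by its fractional abundance: 0.172447 × 46.92838 + 0.712016 × 47.97439 + 0.115537 × 49.00158
= 8.092658 + 34.158533 + 5.661496 = 47.912687 Da

47.913 Da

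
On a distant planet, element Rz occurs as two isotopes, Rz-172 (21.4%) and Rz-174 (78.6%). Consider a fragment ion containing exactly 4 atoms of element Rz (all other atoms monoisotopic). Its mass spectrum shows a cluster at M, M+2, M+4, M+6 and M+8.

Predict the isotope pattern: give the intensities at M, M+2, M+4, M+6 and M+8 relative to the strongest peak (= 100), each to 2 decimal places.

Expanding (0.214 + 0.786)^4:
P(M) = 0.214^4 = 0.002097
P(M+2) = 4 × 0.214^3 × 0.786^1 = 0.030812
P(M+4) = 6 × 0.214^2 × 0.786^2 = 0.169756
P(M+6) = 4 × 0.214^1 × 0.786^3 = 0.415663
P(M+8) = 0.786^4 = 0.381672
The M+6 peak is largest (0.415663); scaling to 100 gives 0.50 : 7.41 : 40.84 : 100.00 : 91.82.

0.50 : 7.41 : 40.84 : 100.00 : 91.82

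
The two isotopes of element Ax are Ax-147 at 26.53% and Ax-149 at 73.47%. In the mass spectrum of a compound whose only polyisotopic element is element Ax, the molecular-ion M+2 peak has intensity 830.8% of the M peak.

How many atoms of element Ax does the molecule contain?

3

With n Ax atoms, P(M+2)/P(M) = C(n,1)·p^(n−1)q / p^n = n·q/p = n · 0.7347/0.2653.
n = 8.308 × 0.2653/0.7347 = 3.00 ≈ 3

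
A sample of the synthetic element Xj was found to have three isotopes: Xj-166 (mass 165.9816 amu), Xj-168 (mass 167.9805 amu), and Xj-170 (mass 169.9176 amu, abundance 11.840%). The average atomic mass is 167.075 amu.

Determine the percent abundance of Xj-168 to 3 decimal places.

31.386%

The remaining 88.160% is split between Xj-166 (fraction x) and Xj-168 (fraction 0.88160 − x).
Substituting: 165.9816x + 167.9805(0.88160 − x) = 146.95675616
(165.9816 − 167.9805)x = -1.13485264  ⇒  x = 0.56774, y = 0.31386
Xj-166: 56.774%, Xj-168: 31.386%.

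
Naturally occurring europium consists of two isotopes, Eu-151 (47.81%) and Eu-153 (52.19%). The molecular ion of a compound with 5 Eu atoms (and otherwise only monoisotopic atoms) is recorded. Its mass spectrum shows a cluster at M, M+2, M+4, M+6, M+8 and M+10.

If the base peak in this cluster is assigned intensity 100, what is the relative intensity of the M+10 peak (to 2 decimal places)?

11.92

Binomial terms of (0.4781 + 0.5219)^5: M 0.0250, M+2 0.1363, M+4 0.2977, M+6 0.3249, M+8 0.1774, M+10 0.0387 → M+6 is the base peak.
P(M+6) = C(5,3) × 0.4781^2 × 0.5219^3 = 10 × 0.22857961 × 0.14215492 = 0.324937 (base)
P(M+10) = C(5,5) × 0.4781^0 × 0.5219^5 = 1 × 1.0000 × 0.0387201 = 0.038720
Relative intensity = 0.038720 / 0.324937 × 100 = 11.92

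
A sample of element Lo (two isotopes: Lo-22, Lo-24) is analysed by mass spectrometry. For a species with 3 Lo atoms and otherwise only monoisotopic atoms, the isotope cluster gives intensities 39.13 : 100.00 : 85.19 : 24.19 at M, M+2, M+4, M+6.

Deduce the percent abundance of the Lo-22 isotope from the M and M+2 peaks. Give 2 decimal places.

54.00%

Let p = fractional abundance of Lo-22. I(M+2)/I(M) = [C(3,1)·p^2·(1−p)] / p^3 = 3·(1−p)/p = 100.00/39.13 = 2.5556
(1−p)/p = 2.5556/3 = 0.8519  ⇒  p = 1/(1 + 0.8519) = 0.5400
Lo-22: 54.00%, Lo-24: 46.00%.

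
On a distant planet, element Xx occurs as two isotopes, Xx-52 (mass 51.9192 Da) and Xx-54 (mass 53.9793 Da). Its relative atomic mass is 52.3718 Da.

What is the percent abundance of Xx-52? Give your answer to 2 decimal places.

Let x be the fractional abundance of Xx-52; then Xx-54 has abundance 1 − x.
51.9192·x + 53.9793·(1 − x) = 52.3718
(51.9192 − 53.9793)·x = 52.3718 − 53.9793
x = -1.6075 / -2.0601 = 0.78030 → 78.03% Xx-52, 21.97% Xx-54.

78.03%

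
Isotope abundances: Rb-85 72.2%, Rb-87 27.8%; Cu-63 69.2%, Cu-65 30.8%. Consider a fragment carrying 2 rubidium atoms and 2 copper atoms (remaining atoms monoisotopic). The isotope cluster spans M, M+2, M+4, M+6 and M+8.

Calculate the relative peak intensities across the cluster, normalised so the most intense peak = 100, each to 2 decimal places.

60.23 : 100.00 : 62.15 : 17.14 : 1.77

Rubidium pattern (n=2): 0.521284 : 0.401432 : 0.077284
Copper pattern (n=2): 0.478864 : 0.426272 : 0.094864
Convolve the two distributions (both contribute in 2-u steps):
  M: 0.521284×0.478864 = 0.249624
  M+2: 0.521284×0.426272 + 0.401432×0.478864 = 0.414440
  M+4: 0.521284×0.094864 + 0.401432×0.426272 + 0.077284×0.478864 = 0.257579
  M+6: 0.401432×0.094864 + 0.077284×0.426272 = 0.071025
  M+8: 0.077284×0.094864 = 0.007331
Scale to base peak (0.414440) = 100: 60.23 : 100.00 : 62.15 : 17.14 : 1.77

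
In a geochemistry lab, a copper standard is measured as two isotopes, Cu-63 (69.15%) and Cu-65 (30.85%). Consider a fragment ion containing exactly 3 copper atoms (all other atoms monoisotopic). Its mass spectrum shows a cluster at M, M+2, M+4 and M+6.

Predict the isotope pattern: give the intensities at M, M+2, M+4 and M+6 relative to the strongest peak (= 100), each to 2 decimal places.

The 3 Cu atoms are independent, so intensities follow the terms of (0.6915 + 0.3085)^3.
P(M) = 0.6915^3 = 0.330656
P(M+2) = 3 × 0.6915^2 × 0.3085^1 = 0.442548
P(M+4) = 3 × 0.6915^1 × 0.3085^2 = 0.197435
P(M+6) = 0.3085^3 = 0.029361
The M+2 peak is largest (0.442548); scaling to 100 gives 74.72 : 100.00 : 44.61 : 6.63.

74.72 : 100.00 : 44.61 : 6.63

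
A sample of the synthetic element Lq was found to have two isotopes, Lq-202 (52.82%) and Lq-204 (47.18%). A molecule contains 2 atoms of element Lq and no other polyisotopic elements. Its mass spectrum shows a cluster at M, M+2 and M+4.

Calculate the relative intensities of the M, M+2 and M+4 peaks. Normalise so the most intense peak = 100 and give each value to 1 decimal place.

56.0 : 100.0 : 44.7

Each Lq atom is independently Lq-202 (p = 0.5282) or Lq-204 (q = 0.4718); the cluster is the binomial expansion (p + q)^2.
P(M) = 0.5282^2 = 0.278995
P(M+2) = 2 × 0.5282^1 × 0.4718^1 = 0.498410
P(M+4) = 0.4718^2 = 0.222595
The M+2 peak is largest (0.498410); scaling to 100 gives 56.0 : 100.0 : 44.7.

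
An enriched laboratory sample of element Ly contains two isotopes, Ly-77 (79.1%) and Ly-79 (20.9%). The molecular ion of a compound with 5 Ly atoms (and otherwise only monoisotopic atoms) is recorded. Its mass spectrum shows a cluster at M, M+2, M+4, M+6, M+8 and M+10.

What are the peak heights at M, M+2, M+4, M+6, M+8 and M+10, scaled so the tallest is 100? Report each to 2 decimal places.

Expanding (0.791 + 0.209)^5:
P(M) = 0.791^5 = 0.309658
P(M+2) = 5 × 0.791^4 × 0.209^1 = 0.409093
P(M+4) = 10 × 0.791^3 × 0.209^2 = 0.216183
P(M+6) = 10 × 0.791^2 × 0.209^3 = 0.057120
P(M+8) = 5 × 0.791^1 × 0.209^4 = 0.007546
P(M+10) = 0.209^5 = 0.000399
The M+2 peak is largest (0.409093); scaling to 100 gives 75.69 : 100.00 : 52.84 : 13.96 : 1.84 : 0.10.

75.69 : 100.00 : 52.84 : 13.96 : 1.84 : 0.10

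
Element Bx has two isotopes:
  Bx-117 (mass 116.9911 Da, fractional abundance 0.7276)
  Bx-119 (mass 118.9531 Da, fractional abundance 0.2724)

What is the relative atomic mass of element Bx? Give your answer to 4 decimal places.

Average mass = Σ (abundance × isotope mass) = 0.7276 × 116.9911 + 0.2724 × 118.9531
= 85.12272 + 32.40282 = 117.52554 Da

117.5255 Da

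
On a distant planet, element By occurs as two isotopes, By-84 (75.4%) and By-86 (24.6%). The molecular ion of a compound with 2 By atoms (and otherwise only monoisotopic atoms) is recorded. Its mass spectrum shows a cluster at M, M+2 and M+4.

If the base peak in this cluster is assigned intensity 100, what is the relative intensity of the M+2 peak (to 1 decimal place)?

(0.754 + 0.246)^2 gives M 0.5685, M+2 0.3710, M+4 0.0605; the largest is M.
P(M) = C(2,0) × 0.754^2 × 0.246^0 = 1 × 0.568516 × 1.0000 = 0.568516 (base)
P(M+2) = C(2,1) × 0.754^1 × 0.246^1 = 2 × 0.7540 × 0.2460 = 0.370968
Relative intensity = 0.370968 / 0.568516 × 100 = 65.3

65.3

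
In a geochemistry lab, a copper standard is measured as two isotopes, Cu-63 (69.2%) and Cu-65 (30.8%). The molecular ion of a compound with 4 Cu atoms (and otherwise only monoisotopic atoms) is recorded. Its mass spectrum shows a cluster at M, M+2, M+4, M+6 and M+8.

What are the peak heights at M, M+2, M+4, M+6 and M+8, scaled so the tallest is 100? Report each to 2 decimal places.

56.17 : 100.00 : 66.76 : 19.81 : 2.20

Each Cu atom is independently Cu-63 (p = 0.692) or Cu-65 (q = 0.308); the cluster is the binomial expansion (p + q)^4.
P(M) = 0.692^4 = 0.229311
P(M+2) = 4 × 0.692^3 × 0.308^1 = 0.408253
P(M+4) = 6 × 0.692^2 × 0.308^2 = 0.272562
P(M+6) = 4 × 0.692^1 × 0.308^3 = 0.080876
P(M+8) = 0.308^4 = 0.008999
The M+2 peak is largest (0.408253); scaling to 100 gives 56.17 : 100.00 : 66.76 : 19.81 : 2.20.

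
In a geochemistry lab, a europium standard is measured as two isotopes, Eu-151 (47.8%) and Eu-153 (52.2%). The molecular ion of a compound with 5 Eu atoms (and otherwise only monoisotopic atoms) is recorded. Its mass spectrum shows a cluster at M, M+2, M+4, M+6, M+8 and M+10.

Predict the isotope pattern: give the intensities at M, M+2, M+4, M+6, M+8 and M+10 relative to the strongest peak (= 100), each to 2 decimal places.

7.68 : 41.93 : 91.57 : 100.00 : 54.60 : 11.93

Expanding (0.478 + 0.522)^5:
P(M) = 0.478^5 = 0.024954
P(M+2) = 5 × 0.478^4 × 0.522^1 = 0.136255
P(M+4) = 10 × 0.478^3 × 0.522^2 = 0.297594
P(M+6) = 10 × 0.478^2 × 0.522^3 = 0.324988
P(M+8) = 5 × 0.478^1 × 0.522^4 = 0.177452
P(M+10) = 0.522^5 = 0.038757
The M+6 peak is largest (0.324988); scaling to 100 gives 7.68 : 41.93 : 91.57 : 100.00 : 54.60 : 11.93.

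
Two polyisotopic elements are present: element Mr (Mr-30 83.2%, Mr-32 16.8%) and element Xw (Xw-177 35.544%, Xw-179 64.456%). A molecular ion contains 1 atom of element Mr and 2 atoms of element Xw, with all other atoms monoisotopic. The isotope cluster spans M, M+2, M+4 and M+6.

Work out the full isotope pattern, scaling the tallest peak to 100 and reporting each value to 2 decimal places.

Element Mr pattern (n=1): 0.8320 : 0.1680
Element Xw pattern (n=2): 0.12633759 : 0.45820481 : 0.41545759
Convolve the two distributions (both contribute in 2-u steps):
  M: 0.8320×0.12633759 = 0.105113
  M+2: 0.8320×0.45820481 + 0.1680×0.12633759 = 0.402451
  M+4: 0.8320×0.41545759 + 0.1680×0.45820481 = 0.422639
  M+6: 0.1680×0.41545759 = 0.069797
Scale to base peak (0.422639) = 100: 24.87 : 95.22 : 100.00 : 16.51

24.87 : 95.22 : 100.00 : 16.51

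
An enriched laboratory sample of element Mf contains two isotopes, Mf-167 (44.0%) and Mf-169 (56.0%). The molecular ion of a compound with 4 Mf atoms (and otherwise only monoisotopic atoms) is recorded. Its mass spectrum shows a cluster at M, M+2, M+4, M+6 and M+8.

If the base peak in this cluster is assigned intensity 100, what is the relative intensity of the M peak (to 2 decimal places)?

(0.440 + 0.560)^4 gives M 0.0375, M+2 0.1908, M+4 0.3643, M+6 0.3091, M+8 0.0983; the largest is M+4.
P(M+4) = C(4,2) × 0.440^2 × 0.560^2 = 6 × 0.1936 × 0.3136 = 0.364278 (base)
P(M) = C(4,0) × 0.440^4 × 0.560^0 = 1 × 0.03748096 × 1.0000 = 0.037481
Relative intensity = 0.037481 / 0.364278 × 100 = 10.29

10.29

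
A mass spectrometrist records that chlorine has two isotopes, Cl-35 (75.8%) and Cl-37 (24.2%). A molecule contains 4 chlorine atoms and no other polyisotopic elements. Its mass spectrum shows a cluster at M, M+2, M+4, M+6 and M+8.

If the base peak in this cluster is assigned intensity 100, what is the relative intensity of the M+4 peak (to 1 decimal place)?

Term probabilities: M 0.3301, M+2 0.4216, M+4 0.2019, M+6 0.0430, M+8 0.0034. Base peak = M+2.
P(M+2) = C(4,1) × 0.758^3 × 0.242^1 = 4 × 0.43551951 × 0.2420 = 0.421583 (base)
P(M+4) = C(4,2) × 0.758^2 × 0.242^2 = 6 × 0.574564 × 0.058564 = 0.201893
Relative intensity = 0.201893 / 0.421583 × 100 = 47.9

47.9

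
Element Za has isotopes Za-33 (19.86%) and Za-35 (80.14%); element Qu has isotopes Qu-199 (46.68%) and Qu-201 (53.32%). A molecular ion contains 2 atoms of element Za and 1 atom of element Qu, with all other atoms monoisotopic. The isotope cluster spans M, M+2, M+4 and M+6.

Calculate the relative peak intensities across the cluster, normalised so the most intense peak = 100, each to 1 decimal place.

Element Za pattern (n=2): 0.03944196 : 0.31831608 : 0.64224196
Element Qu pattern (n=1): 0.4668 : 0.5332
Convolve the two distributions (both contribute in 2-u steps):
  M: 0.03944196×0.4668 = 0.018412
  M+2: 0.03944196×0.5332 + 0.31831608×0.4668 = 0.169620
  M+4: 0.31831608×0.5332 + 0.64224196×0.4668 = 0.469525
  M+6: 0.64224196×0.5332 = 0.342443
Scale to base peak (0.469525) = 100: 3.9 : 36.1 : 100.0 : 72.9

3.9 : 36.1 : 100.0 : 72.9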